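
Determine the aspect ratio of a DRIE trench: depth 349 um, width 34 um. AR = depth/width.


Step 1: AR = depth / width
Step 2: AR = 349 / 34
AR = 10.3


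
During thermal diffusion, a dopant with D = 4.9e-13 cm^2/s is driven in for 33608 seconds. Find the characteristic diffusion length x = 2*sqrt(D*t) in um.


Step 1: Compute D*t = 4.9e-13 * 33608 = 1.646792e-08 cm^2
Step 2: sqrt(D*t) = 1.28327e-04 cm
Step 3: x = 2 * 1.28327e-04 cm = 2.56654e-04 cm
Step 4: Convert to um (1 cm = 1e4 um): x = 2.567 um


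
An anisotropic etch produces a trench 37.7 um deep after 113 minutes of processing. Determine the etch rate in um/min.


Step 1: Etch rate = depth / time
Step 2: rate = 37.7 / 113
rate = 0.334 um/min


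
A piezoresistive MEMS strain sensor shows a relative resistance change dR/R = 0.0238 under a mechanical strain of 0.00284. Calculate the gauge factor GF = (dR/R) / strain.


Step 1: Identify values.
dR/R = 0.0238, strain = 0.00284
Step 2: GF = (dR/R) / strain = 0.0238 / 0.00284
GF = 8.4


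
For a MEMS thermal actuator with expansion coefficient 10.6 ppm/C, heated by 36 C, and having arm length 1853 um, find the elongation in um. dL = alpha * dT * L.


Step 1: Convert CTE: alpha = 10.6 ppm/C = 10.6e-6 /C
Step 2: dL = 10.6e-6 * 36 * 1853
dL = 0.7071 um


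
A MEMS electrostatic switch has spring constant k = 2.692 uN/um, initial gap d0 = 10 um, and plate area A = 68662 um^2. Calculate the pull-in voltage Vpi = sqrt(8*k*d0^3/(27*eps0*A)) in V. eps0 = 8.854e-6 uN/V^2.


Step 1: Compute numerator: 8 * k * d0^3 = 8 * 2.692 * 10^3 = 21536.0
Step 2: Compute denominator: 27 * eps0 * A = 27 * 8.854e-6 * 68662 = 16.4142
Step 3: Vpi = sqrt(21536.0 / 16.4142)
Vpi = 36.22 V


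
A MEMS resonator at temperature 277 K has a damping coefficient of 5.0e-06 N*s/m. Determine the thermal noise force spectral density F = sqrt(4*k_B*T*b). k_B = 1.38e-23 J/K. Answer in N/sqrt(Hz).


Step 1: Compute 4 * k_B * T * b
= 4 * 1.38e-23 * 277 * 5.0e-06
= 7.6452e-26 N^2/Hz
Step 2: F_noise = sqrt(7.6452e-26)
F_noise = 2.76e-13 N/sqrt(Hz)


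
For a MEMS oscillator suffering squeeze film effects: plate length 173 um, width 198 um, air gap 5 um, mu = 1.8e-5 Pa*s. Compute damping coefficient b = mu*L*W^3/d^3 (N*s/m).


Step 1: Convert to SI.
L = 173e-6 m, W = 198e-6 m, d = 5e-6 m
Step 2: W^3 = (198e-6)^3 = 7.76e-12 m^3
Step 3: d^3 = (5e-6)^3 = 1.25e-16 m^3
Step 4: b = 1.8e-5 * 173e-6 * 7.76e-12 / 1.25e-16
b = 1.93e-04 N*s/m


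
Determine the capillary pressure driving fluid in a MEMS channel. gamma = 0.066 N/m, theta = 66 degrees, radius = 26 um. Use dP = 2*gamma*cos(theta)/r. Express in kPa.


Step 1: cos(66 deg) = 0.4067
Step 2: Convert r to m: r = 26e-6 m
Step 3: dP = 2 * 0.066 * 0.4067 / 26e-6 = 2064.8 Pa
Step 4: Convert Pa to kPa (divide by 1000).
dP = 2.06 kPa


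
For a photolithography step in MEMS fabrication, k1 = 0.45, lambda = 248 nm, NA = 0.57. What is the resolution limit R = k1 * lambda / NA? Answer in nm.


Step 1: Identify values: k1 = 0.45, lambda = 248 nm, NA = 0.57
Step 2: R = k1 * lambda / NA
R = 0.45 * 248 / 0.57
R = 195.8 nm


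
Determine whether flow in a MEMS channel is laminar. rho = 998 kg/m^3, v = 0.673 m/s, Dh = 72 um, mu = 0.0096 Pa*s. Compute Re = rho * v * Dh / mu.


Step 1: Convert Dh to meters: Dh = 72e-6 m
Step 2: Re = rho * v * Dh / mu
Re = 998 * 0.673 * 72e-6 / 0.0096
Re = 5.037
Since Re = 5.037 is below ~2300, the flow is laminar.


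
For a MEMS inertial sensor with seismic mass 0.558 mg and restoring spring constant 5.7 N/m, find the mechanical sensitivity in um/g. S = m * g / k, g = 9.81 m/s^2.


Step 1: Convert mass: m = 0.558 mg = 5.58e-07 kg
Step 2: S = m * g / k = 5.58e-07 * 9.81 / 5.7
Step 3: S = 9.60e-07 m/g
Step 4: Convert to um/g: S = 0.96 um/g


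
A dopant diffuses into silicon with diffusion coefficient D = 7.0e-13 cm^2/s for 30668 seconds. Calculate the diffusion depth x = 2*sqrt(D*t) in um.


Step 1: Compute D*t = 7.0e-13 * 30668 = 2.14676e-08 cm^2
Step 2: sqrt(D*t) = 1.4652e-04 cm
Step 3: x = 2 * 1.4652e-04 cm = 2.9304e-04 cm
Step 4: Convert to um (1 cm = 1e4 um): x = 2.93 um


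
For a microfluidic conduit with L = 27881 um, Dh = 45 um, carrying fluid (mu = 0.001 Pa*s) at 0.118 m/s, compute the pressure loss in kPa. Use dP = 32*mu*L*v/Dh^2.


Step 1: Convert to SI: L = 27881e-6 m, Dh = 45e-6 m
Step 2: dP = 32 * 0.001 * 27881e-6 * 0.118 / (45e-6)^2
Step 3: dP = 51989.46 Pa
Step 4: Convert to kPa: dP = 51.99 kPa


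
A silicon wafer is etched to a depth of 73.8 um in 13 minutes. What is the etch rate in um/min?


Step 1: Etch rate = depth / time
Step 2: rate = 73.8 / 13
rate = 5.677 um/min


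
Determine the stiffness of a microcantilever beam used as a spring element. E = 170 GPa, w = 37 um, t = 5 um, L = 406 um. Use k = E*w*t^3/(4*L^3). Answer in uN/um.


Step 1: Convert E to consistent units (1 GPa = 1000 uN/um^2).
E = 170 GPa = 170000 uN/um^2
Step 2: Compute t^3 = 5^3 = 125
Step 3: Compute L^3 = 406^3 = 66923416
Step 4: k = 170000 * 37 * 125 / (4 * 66923416)
k = 2.9371 uN/um


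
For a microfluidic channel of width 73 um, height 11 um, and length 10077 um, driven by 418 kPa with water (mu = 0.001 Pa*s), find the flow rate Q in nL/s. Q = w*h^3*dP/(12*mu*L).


Step 1: Convert all dimensions to SI (meters).
w = 73e-6 m, h = 11e-6 m, L = 10077e-6 m, dP = 418e3 Pa
Step 2: Q = w * h^3 * dP / (12 * mu * L)
Q = 73e-6 * (11e-6)^3 * 418e3 / (12 * 0.001 * 10077e-6) = 3.3586496e-10 m^3/s
Step 3: Convert Q from m^3/s to nL/s (1 m^3 = 1e12 nL, so multiply by 1e12).
Q = 335.865 nL/s


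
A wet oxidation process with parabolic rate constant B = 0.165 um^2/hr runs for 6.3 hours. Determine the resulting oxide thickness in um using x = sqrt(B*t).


Step 1: Compute B*t = 0.165 * 6.3 = 1.0395
Step 2: x = sqrt(1.0395)
x = 1.02 um


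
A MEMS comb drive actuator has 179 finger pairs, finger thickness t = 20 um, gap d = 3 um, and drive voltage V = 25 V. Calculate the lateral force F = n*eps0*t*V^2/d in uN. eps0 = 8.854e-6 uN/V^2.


Step 1: Parameters: n=179, eps0=8.854e-6 uN/V^2, t=20 um, V=25 V, d=3 um
Step 2: V^2 = 625
Step 3: F = 179 * 8.854e-6 * 20 * 625 / 3
F = 6.604 uN


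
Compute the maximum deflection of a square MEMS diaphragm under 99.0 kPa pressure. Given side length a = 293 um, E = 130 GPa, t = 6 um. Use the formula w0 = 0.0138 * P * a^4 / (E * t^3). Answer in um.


Step 1: Convert pressure to compatible units (E is in GPa, so P in GPa).
P = 99.0 kPa = 99.0e-6 GPa
Step 2: Compute numerator: 0.0138 * P * a^4.
a^4 = 293^4 = 7370050801
numerator = 0.0138 * 99.0e-6 * 7370050801 = 1.0069e+04
Step 3: Compute denominator: E * t^3 = 130 * 6^3 = 28080
Step 4: w0 = numerator / denominator = 1.0069e+04 / 28080 = 0.3586 um


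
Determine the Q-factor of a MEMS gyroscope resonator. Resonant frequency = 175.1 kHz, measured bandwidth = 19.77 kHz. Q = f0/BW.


Step 1: Q = f0 / bandwidth
Step 2: Q = 175.1 / 19.77
Q = 8.9


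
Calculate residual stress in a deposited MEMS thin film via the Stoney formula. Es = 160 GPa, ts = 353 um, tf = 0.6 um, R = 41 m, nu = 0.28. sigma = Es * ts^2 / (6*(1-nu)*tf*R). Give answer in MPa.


Step 1: Compute numerator: Es * ts^2 = 160 * 353^2 = 19937440 (GPa*um^2)
Step 2: Compute denominator (R in um): 6*(1-nu)*tf*R = 6*0.72*0.6*41e6 = 106272000.0 (um^2)
Step 3: sigma (GPa) = 19937440 / 106272000.0 = 1.87608e-01 GPa
Step 4: Convert to MPa (x1000): sigma = 187.6 MPa


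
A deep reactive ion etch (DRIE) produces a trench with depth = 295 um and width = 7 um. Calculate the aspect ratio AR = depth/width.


Step 1: AR = depth / width
Step 2: AR = 295 / 7
AR = 42.1


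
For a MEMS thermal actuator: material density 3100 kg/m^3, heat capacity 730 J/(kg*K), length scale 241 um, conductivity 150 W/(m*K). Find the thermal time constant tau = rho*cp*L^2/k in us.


Step 1: Convert L to m: L = 241e-6 m
Step 2: L^2 = (241e-6)^2 = 5.8081e-08 m^2
Step 3: tau = 3100 * 730 * 5.8081e-08 / 150 = 8.7624869e-04 s
Step 4: Convert to microseconds (multiply by 1e6).
tau = 876.249 us


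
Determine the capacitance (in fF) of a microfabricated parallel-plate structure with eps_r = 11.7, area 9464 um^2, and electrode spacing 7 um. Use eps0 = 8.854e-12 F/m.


Step 1: Convert area to m^2: A = 9464e-12 m^2
Step 2: Convert gap to m: d = 7e-6 m
Step 3: C = eps0 * eps_r * A / d
C = 8.854e-12 * 11.7 * 9464e-12 / 7e-6
Step 4: Convert to fF (multiply by 1e15).
C = 140.06 fF


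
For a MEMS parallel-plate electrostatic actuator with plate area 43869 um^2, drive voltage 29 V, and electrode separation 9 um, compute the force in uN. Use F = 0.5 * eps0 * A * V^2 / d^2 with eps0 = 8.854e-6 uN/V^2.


Step 1: Identify parameters.
eps0 = 8.854e-6 uN/V^2, A = 43869 um^2, V = 29 V, d = 9 um
Step 2: Compute V^2 = 29^2 = 841
Step 3: Compute d^2 = 9^2 = 81
Step 4: F = 0.5 * 8.854e-6 * 43869 * 841 / 81
F = 2.016 uN


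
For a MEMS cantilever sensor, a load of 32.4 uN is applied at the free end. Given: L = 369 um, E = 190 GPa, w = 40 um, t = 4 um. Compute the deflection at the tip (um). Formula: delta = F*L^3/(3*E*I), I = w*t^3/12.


Step 1: Calculate the second moment of area.
I = w * t^3 / 12 = 40 * 4^3 / 12 = 213.3333 um^4
Step 2: Convert E to consistent units (1 GPa = 1000 uN/um^2).
E = 190 GPa = 190000 uN/um^2
Step 3: Calculate tip deflection.
delta = F * L^3 / (3 * E * I)
delta = 32.4 * 369^3 / (3 * 190000 * 213.3333)
delta = 13.3872 um


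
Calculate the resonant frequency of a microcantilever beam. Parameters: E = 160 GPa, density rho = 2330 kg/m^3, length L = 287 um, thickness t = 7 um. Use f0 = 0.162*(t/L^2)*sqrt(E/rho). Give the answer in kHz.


Step 1: Convert units to SI.
t_SI = 7e-6 m, L_SI = 287e-6 m
Step 2: Calculate sqrt(E/rho).
sqrt(160e9 / 2330) = 8286.71 m/s
Step 3: Compute f0.
f0 = 0.162 * 7e-6 / (287e-6)^2 * 8286.71 = 114085.7 Hz = 114.09 kHz


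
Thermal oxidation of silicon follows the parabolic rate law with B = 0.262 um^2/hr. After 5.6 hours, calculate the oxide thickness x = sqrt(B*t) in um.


Step 1: Compute B*t = 0.262 * 5.6 = 1.4672
Step 2: x = sqrt(1.4672)
x = 1.211 um


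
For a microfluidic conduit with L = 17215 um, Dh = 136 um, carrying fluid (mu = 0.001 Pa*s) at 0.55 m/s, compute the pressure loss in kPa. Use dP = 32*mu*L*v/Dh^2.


Step 1: Convert to SI: L = 17215e-6 m, Dh = 136e-6 m
Step 2: dP = 32 * 0.001 * 17215e-6 * 0.55 / (136e-6)^2
Step 3: dP = 16381.06 Pa
Step 4: Convert to kPa: dP = 16.38 kPa


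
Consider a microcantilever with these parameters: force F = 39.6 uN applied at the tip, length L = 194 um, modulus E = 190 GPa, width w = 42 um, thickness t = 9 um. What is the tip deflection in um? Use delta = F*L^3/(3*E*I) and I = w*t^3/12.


Step 1: Calculate the second moment of area.
I = w * t^3 / 12 = 42 * 9^3 / 12 = 2551.5 um^4
Step 2: Convert E to consistent units (1 GPa = 1000 uN/um^2).
E = 190 GPa = 190000 uN/um^2
Step 3: Calculate tip deflection.
delta = F * L^3 / (3 * E * I)
delta = 39.6 * 194^3 / (3 * 190000 * 2551.5)
delta = 0.1988 um


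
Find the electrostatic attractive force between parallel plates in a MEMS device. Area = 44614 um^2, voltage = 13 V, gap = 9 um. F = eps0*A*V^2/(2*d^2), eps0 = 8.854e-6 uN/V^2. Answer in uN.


Step 1: Identify parameters.
eps0 = 8.854e-6 uN/V^2, A = 44614 um^2, V = 13 V, d = 9 um
Step 2: Compute V^2 = 13^2 = 169
Step 3: Compute d^2 = 9^2 = 81
Step 4: F = 0.5 * 8.854e-6 * 44614 * 169 / 81
F = 0.412 uN


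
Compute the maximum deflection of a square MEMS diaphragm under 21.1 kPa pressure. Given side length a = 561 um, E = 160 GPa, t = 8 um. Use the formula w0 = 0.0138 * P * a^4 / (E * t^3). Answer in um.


Step 1: Convert pressure to compatible units (E is in GPa, so P in GPa).
P = 21.1 kPa = 21.1e-6 GPa
Step 2: Compute numerator: 0.0138 * P * a^4.
a^4 = 561^4 = 99049307841
numerator = 0.0138 * 21.1e-6 * 99049307841 = 2.88412e+04
Step 3: Compute denominator: E * t^3 = 160 * 8^3 = 81920
Step 4: w0 = numerator / denominator = 2.88412e+04 / 81920 = 0.3521 um


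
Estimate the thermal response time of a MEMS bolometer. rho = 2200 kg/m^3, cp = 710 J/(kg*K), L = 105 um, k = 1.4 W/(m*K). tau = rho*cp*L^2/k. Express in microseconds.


Step 1: Convert L to m: L = 105e-6 m
Step 2: L^2 = (105e-6)^2 = 1.1025e-08 m^2
Step 3: tau = 2200 * 710 * 1.1025e-08 / 1.4 = 1.230075e-02 s
Step 4: Convert to microseconds (multiply by 1e6).
tau = 12300.75 us


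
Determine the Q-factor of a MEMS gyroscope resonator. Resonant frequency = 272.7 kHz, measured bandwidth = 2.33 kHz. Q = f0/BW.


Step 1: Q = f0 / bandwidth
Step 2: Q = 272.7 / 2.33
Q = 117.0


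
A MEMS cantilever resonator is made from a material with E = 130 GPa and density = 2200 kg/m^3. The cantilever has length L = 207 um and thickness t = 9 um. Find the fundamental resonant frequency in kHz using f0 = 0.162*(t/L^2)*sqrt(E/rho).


Step 1: Convert units to SI.
t_SI = 9e-6 m, L_SI = 207e-6 m
Step 2: Calculate sqrt(E/rho).
sqrt(130e9 / 2200) = 7687.06 m/s
Step 3: Compute f0.
f0 = 0.162 * 9e-6 / (207e-6)^2 * 7687.06 = 261563.5 Hz = 261.56 kHz


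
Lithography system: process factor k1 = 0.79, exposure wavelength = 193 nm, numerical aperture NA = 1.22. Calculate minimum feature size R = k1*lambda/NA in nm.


Step 1: Identify values: k1 = 0.79, lambda = 193 nm, NA = 1.22
Step 2: R = k1 * lambda / NA
R = 0.79 * 193 / 1.22
R = 125.0 nm


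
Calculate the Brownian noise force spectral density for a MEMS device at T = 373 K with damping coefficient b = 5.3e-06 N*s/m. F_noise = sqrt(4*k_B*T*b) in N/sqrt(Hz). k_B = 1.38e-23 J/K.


Step 1: Compute 4 * k_B * T * b
= 4 * 1.38e-23 * 373 * 5.3e-06
= 1.0912e-25 N^2/Hz
Step 2: F_noise = sqrt(1.0912e-25)
F_noise = 3.30e-13 N/sqrt(Hz)


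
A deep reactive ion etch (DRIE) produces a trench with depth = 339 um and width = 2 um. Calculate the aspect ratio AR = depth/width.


Step 1: AR = depth / width
Step 2: AR = 339 / 2
AR = 169.5


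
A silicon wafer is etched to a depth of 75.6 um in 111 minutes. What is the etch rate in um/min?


Step 1: Etch rate = depth / time
Step 2: rate = 75.6 / 111
rate = 0.681 um/min


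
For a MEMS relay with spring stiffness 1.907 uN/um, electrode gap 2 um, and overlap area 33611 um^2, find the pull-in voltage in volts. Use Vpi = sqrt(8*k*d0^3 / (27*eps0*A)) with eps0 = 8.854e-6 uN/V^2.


Step 1: Compute numerator: 8 * k * d0^3 = 8 * 1.907 * 2^3 = 122.048
Step 2: Compute denominator: 27 * eps0 * A = 27 * 8.854e-6 * 33611 = 8.034978
Step 3: Vpi = sqrt(122.048 / 8.034978)
Vpi = 3.9 V


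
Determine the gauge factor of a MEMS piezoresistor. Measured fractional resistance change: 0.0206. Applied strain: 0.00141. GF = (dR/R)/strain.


Step 1: Identify values.
dR/R = 0.0206, strain = 0.00141
Step 2: GF = (dR/R) / strain = 0.0206 / 0.00141
GF = 14.6


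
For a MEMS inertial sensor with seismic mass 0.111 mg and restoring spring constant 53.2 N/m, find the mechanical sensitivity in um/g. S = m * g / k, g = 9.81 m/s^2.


Step 1: Convert mass: m = 0.111 mg = 1.11e-07 kg
Step 2: S = m * g / k = 1.11e-07 * 9.81 / 53.2
Step 3: S = 2.05e-08 m/g
Step 4: Convert to um/g: S = 0.02 um/g


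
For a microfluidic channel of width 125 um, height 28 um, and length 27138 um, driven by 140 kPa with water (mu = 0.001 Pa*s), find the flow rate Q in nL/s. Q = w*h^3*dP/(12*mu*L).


Step 1: Convert all dimensions to SI (meters).
w = 125e-6 m, h = 28e-6 m, L = 27138e-6 m, dP = 140e3 Pa
Step 2: Q = w * h^3 * dP / (12 * mu * L)
Q = 125e-6 * (28e-6)^3 * 140e3 / (12 * 0.001 * 27138e-6) = 1.1796497e-09 m^3/s
Step 3: Convert Q from m^3/s to nL/s (1 m^3 = 1e12 nL, so multiply by 1e12).
Q = 1179.65 nL/s


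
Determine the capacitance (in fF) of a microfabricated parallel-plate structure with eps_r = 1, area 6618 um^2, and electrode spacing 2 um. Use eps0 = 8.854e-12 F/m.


Step 1: Convert area to m^2: A = 6618e-12 m^2
Step 2: Convert gap to m: d = 2e-6 m
Step 3: C = eps0 * eps_r * A / d
C = 8.854e-12 * 1 * 6618e-12 / 2e-6
Step 4: Convert to fF (multiply by 1e15).
C = 29.3 fF


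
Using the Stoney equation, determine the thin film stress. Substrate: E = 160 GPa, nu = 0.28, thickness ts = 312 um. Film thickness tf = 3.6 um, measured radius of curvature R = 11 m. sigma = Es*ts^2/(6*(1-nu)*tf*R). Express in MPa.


Step 1: Compute numerator: Es * ts^2 = 160 * 312^2 = 15575040 (GPa*um^2)
Step 2: Compute denominator (R in um): 6*(1-nu)*tf*R = 6*0.72*3.6*11e6 = 171072000.0 (um^2)
Step 3: sigma (GPa) = 15575040 / 171072000.0 = 9.1044e-02 GPa
Step 4: Convert to MPa (x1000): sigma = 91.0 MPa


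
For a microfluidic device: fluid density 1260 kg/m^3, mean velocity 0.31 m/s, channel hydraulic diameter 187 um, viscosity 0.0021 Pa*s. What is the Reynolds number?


Step 1: Convert Dh to meters: Dh = 187e-6 m
Step 2: Re = rho * v * Dh / mu
Re = 1260 * 0.31 * 187e-6 / 0.0021
Re = 34.782


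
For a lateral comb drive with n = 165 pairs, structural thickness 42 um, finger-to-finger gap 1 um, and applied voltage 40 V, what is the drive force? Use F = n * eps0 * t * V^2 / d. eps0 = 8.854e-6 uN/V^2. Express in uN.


Step 1: Parameters: n=165, eps0=8.854e-6 uN/V^2, t=42 um, V=40 V, d=1 um
Step 2: V^2 = 1600
Step 3: F = 165 * 8.854e-6 * 42 * 1600 / 1
F = 98.173 uN


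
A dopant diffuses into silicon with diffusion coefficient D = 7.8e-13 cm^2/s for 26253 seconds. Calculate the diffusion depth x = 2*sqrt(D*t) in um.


Step 1: Compute D*t = 7.8e-13 * 26253 = 2.047734e-08 cm^2
Step 2: sqrt(D*t) = 1.43099e-04 cm
Step 3: x = 2 * 1.43099e-04 cm = 2.86198e-04 cm
Step 4: Convert to um (1 cm = 1e4 um): x = 2.862 um


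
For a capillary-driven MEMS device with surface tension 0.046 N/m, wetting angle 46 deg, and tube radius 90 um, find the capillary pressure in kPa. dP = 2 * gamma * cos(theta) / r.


Step 1: cos(46 deg) = 0.6947
Step 2: Convert r to m: r = 90e-6 m
Step 3: dP = 2 * 0.046 * 0.6947 / 90e-6 = 710.1 Pa
Step 4: Convert Pa to kPa (divide by 1000).
dP = 0.71 kPa


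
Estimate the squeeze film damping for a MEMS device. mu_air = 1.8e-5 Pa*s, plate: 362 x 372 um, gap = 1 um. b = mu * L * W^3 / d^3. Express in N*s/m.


Step 1: Convert to SI.
L = 362e-6 m, W = 372e-6 m, d = 1e-6 m
Step 2: W^3 = (372e-6)^3 = 5.15e-11 m^3
Step 3: d^3 = (1e-6)^3 = 1.00e-18 m^3
Step 4: b = 1.8e-5 * 362e-6 * 5.15e-11 / 1.00e-18
b = 3.35e-01 N*s/m


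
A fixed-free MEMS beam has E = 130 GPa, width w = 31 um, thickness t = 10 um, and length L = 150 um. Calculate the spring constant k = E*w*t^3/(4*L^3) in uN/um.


Step 1: Convert E to consistent units (1 GPa = 1000 uN/um^2).
E = 130 GPa = 130000 uN/um^2
Step 2: Compute t^3 = 10^3 = 1000
Step 3: Compute L^3 = 150^3 = 3375000
Step 4: k = 130000 * 31 * 1000 / (4 * 3375000)
k = 298.5185 uN/um


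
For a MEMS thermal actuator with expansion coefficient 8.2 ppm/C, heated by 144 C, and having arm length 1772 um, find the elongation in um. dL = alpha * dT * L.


Step 1: Convert CTE: alpha = 8.2 ppm/C = 8.2e-6 /C
Step 2: dL = 8.2e-6 * 144 * 1772
dL = 2.0924 um


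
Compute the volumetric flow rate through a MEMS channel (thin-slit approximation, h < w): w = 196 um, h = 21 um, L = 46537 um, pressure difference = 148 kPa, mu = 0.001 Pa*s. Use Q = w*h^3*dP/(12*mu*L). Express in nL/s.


Step 1: Convert all dimensions to SI (meters).
w = 196e-6 m, h = 21e-6 m, L = 46537e-6 m, dP = 148e3 Pa
Step 2: Q = w * h^3 * dP / (12 * mu * L)
Q = 196e-6 * (21e-6)^3 * 148e3 / (12 * 0.001 * 46537e-6) = 4.8105645e-10 m^3/s
Step 3: Convert Q from m^3/s to nL/s (1 m^3 = 1e12 nL, so multiply by 1e12).
Q = 481.056 nL/s


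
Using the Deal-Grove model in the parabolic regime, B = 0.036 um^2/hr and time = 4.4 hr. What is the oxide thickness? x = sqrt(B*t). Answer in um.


Step 1: Compute B*t = 0.036 * 4.4 = 0.1584
Step 2: x = sqrt(0.1584)
x = 0.398 um


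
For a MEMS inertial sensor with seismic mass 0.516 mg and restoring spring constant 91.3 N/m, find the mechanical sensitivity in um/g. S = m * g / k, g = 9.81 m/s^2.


Step 1: Convert mass: m = 0.516 mg = 5.16e-07 kg
Step 2: S = m * g / k = 5.16e-07 * 9.81 / 91.3
Step 3: S = 5.54e-08 m/g
Step 4: Convert to um/g: S = 0.055 um/g


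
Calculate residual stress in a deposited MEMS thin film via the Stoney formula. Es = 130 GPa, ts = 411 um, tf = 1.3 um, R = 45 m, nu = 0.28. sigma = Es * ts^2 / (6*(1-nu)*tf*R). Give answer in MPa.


Step 1: Compute numerator: Es * ts^2 = 130 * 411^2 = 21959730 (GPa*um^2)
Step 2: Compute denominator (R in um): 6*(1-nu)*tf*R = 6*0.72*1.3*45e6 = 252720000.0 (um^2)
Step 3: sigma (GPa) = 21959730 / 252720000.0 = 8.6894e-02 GPa
Step 4: Convert to MPa (x1000): sigma = 86.9 MPa


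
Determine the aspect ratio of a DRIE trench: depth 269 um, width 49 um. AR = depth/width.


Step 1: AR = depth / width
Step 2: AR = 269 / 49
AR = 5.5


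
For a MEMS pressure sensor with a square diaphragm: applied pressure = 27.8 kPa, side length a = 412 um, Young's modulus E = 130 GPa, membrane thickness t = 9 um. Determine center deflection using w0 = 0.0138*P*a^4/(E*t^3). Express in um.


Step 1: Convert pressure to compatible units (E is in GPa, so P in GPa).
P = 27.8 kPa = 27.8e-6 GPa
Step 2: Compute numerator: 0.0138 * P * a^4.
a^4 = 412^4 = 28813025536
numerator = 0.0138 * 27.8e-6 * 28813025536 = 1.10538e+04
Step 3: Compute denominator: E * t^3 = 130 * 9^3 = 94770
Step 4: w0 = numerator / denominator = 1.10538e+04 / 94770 = 0.1166 um


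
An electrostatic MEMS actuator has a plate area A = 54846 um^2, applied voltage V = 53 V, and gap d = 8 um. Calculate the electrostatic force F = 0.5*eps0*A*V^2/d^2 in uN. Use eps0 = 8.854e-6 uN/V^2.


Step 1: Identify parameters.
eps0 = 8.854e-6 uN/V^2, A = 54846 um^2, V = 53 V, d = 8 um
Step 2: Compute V^2 = 53^2 = 2809
Step 3: Compute d^2 = 8^2 = 64
Step 4: F = 0.5 * 8.854e-6 * 54846 * 2809 / 64
F = 10.657 uN


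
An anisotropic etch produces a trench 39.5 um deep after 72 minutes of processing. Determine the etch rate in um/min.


Step 1: Etch rate = depth / time
Step 2: rate = 39.5 / 72
rate = 0.549 um/min


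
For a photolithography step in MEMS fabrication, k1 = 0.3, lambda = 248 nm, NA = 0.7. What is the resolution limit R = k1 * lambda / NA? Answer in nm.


Step 1: Identify values: k1 = 0.3, lambda = 248 nm, NA = 0.7
Step 2: R = k1 * lambda / NA
R = 0.3 * 248 / 0.7
R = 106.3 nm


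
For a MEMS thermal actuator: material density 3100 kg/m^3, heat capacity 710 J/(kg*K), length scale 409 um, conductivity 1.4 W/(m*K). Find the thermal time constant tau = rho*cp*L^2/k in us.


Step 1: Convert L to m: L = 409e-6 m
Step 2: L^2 = (409e-6)^2 = 1.67281e-07 m^2
Step 3: tau = 3100 * 710 * 1.67281e-07 / 1.4 = 2.6298962929e-01 s
Step 4: Convert to microseconds (multiply by 1e6).
tau = 262989.629 us


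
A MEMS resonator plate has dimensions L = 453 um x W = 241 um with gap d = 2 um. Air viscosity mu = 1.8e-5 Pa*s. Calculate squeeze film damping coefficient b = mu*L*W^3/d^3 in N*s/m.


Step 1: Convert to SI.
L = 453e-6 m, W = 241e-6 m, d = 2e-6 m
Step 2: W^3 = (241e-6)^3 = 1.40e-11 m^3
Step 3: d^3 = (2e-6)^3 = 8.00e-18 m^3
Step 4: b = 1.8e-5 * 453e-6 * 1.40e-11 / 8.00e-18
b = 1.43e-02 N*s/m


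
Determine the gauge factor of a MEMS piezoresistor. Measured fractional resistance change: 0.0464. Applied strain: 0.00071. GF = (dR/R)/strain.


Step 1: Identify values.
dR/R = 0.0464, strain = 0.00071
Step 2: GF = (dR/R) / strain = 0.0464 / 0.00071
GF = 65.4


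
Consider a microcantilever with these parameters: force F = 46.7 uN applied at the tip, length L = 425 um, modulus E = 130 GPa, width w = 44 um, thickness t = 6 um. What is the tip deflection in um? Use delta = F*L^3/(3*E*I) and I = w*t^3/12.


Step 1: Calculate the second moment of area.
I = w * t^3 / 12 = 44 * 6^3 / 12 = 792.0 um^4
Step 2: Convert E to consistent units (1 GPa = 1000 uN/um^2).
E = 130 GPa = 130000 uN/um^2
Step 3: Calculate tip deflection.
delta = F * L^3 / (3 * E * I)
delta = 46.7 * 425^3 / (3 * 130000 * 792.0)
delta = 11.6063 um


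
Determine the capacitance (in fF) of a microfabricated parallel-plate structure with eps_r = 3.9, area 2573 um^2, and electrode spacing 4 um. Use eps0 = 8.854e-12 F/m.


Step 1: Convert area to m^2: A = 2573e-12 m^2
Step 2: Convert gap to m: d = 4e-6 m
Step 3: C = eps0 * eps_r * A / d
C = 8.854e-12 * 3.9 * 2573e-12 / 4e-6
Step 4: Convert to fF (multiply by 1e15).
C = 22.21 fF


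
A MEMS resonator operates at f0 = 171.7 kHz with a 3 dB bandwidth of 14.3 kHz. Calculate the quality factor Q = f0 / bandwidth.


Step 1: Q = f0 / bandwidth
Step 2: Q = 171.7 / 14.3
Q = 12.0


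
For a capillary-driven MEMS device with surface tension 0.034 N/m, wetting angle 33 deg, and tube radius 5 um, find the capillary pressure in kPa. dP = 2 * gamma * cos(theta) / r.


Step 1: cos(33 deg) = 0.8387
Step 2: Convert r to m: r = 5e-6 m
Step 3: dP = 2 * 0.034 * 0.8387 / 5e-6 = 11406.3 Pa
Step 4: Convert Pa to kPa (divide by 1000).
dP = 11.41 kPa


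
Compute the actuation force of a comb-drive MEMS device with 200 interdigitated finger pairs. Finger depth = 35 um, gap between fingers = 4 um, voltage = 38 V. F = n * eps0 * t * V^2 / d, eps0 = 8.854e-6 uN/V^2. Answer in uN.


Step 1: Parameters: n=200, eps0=8.854e-6 uN/V^2, t=35 um, V=38 V, d=4 um
Step 2: V^2 = 1444
Step 3: F = 200 * 8.854e-6 * 35 * 1444 / 4
F = 22.374 uN


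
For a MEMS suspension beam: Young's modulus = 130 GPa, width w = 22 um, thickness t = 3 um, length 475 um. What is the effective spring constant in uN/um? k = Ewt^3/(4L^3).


Step 1: Convert E to consistent units (1 GPa = 1000 uN/um^2).
E = 130 GPa = 130000 uN/um^2
Step 2: Compute t^3 = 3^3 = 27
Step 3: Compute L^3 = 475^3 = 107171875
Step 4: k = 130000 * 22 * 27 / (4 * 107171875)
k = 0.1801 uN/um


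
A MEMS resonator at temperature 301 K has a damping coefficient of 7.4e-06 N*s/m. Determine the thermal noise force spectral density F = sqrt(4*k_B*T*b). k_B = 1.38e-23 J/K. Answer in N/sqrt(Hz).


Step 1: Compute 4 * k_B * T * b
= 4 * 1.38e-23 * 301 * 7.4e-06
= 1.2295e-25 N^2/Hz
Step 2: F_noise = sqrt(1.2295e-25)
F_noise = 3.51e-13 N/sqrt(Hz)


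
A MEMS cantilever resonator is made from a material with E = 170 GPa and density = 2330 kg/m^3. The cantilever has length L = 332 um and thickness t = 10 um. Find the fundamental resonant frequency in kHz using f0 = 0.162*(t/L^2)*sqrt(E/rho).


Step 1: Convert units to SI.
t_SI = 10e-6 m, L_SI = 332e-6 m
Step 2: Calculate sqrt(E/rho).
sqrt(170e9 / 2330) = 8541.74 m/s
Step 3: Compute f0.
f0 = 0.162 * 10e-6 / (332e-6)^2 * 8541.74 = 125540.9 Hz = 125.54 kHz


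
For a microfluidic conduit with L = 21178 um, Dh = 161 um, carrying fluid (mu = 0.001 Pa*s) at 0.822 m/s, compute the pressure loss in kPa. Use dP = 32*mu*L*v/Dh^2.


Step 1: Convert to SI: L = 21178e-6 m, Dh = 161e-6 m
Step 2: dP = 32 * 0.001 * 21178e-6 * 0.822 / (161e-6)^2
Step 3: dP = 21490.92 Pa
Step 4: Convert to kPa: dP = 21.49 kPa


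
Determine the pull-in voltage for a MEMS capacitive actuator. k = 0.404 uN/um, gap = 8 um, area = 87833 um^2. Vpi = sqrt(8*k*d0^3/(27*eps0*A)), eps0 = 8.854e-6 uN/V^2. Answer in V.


Step 1: Compute numerator: 8 * k * d0^3 = 8 * 0.404 * 8^3 = 1654.784
Step 2: Compute denominator: 27 * eps0 * A = 27 * 8.854e-6 * 87833 = 20.997181
Step 3: Vpi = sqrt(1654.784 / 20.997181)
Vpi = 8.88 V


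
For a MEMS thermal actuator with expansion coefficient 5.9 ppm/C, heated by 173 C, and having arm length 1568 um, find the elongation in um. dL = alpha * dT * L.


Step 1: Convert CTE: alpha = 5.9 ppm/C = 5.9e-6 /C
Step 2: dL = 5.9e-6 * 173 * 1568
dL = 1.6005 um


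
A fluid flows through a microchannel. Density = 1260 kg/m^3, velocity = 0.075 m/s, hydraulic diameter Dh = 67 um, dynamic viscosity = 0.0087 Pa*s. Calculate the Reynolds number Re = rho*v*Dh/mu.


Step 1: Convert Dh to meters: Dh = 67e-6 m
Step 2: Re = rho * v * Dh / mu
Re = 1260 * 0.075 * 67e-6 / 0.0087
Re = 0.728


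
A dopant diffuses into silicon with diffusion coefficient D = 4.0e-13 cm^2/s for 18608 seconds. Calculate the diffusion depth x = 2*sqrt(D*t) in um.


Step 1: Compute D*t = 4.0e-13 * 18608 = 7.4432e-09 cm^2
Step 2: sqrt(D*t) = 8.6274e-05 cm
Step 3: x = 2 * 8.6274e-05 cm = 1.72548e-04 cm
Step 4: Convert to um (1 cm = 1e4 um): x = 1.725 um


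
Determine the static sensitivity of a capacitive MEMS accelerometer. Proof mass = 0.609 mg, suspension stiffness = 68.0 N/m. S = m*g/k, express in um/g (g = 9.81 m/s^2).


Step 1: Convert mass: m = 0.609 mg = 6.09e-07 kg
Step 2: S = m * g / k = 6.09e-07 * 9.81 / 68.0
Step 3: S = 8.79e-08 m/g
Step 4: Convert to um/g: S = 0.088 um/g


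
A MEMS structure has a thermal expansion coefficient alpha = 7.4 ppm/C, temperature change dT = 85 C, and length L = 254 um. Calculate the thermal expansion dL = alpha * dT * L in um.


Step 1: Convert CTE: alpha = 7.4 ppm/C = 7.4e-6 /C
Step 2: dL = 7.4e-6 * 85 * 254
dL = 0.1598 um


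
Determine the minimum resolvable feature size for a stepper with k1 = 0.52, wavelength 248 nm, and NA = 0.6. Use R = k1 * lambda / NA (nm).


Step 1: Identify values: k1 = 0.52, lambda = 248 nm, NA = 0.6
Step 2: R = k1 * lambda / NA
R = 0.52 * 248 / 0.6
R = 214.9 nm


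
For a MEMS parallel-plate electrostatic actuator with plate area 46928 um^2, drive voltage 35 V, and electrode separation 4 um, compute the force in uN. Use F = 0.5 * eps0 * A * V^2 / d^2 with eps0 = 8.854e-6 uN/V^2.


Step 1: Identify parameters.
eps0 = 8.854e-6 uN/V^2, A = 46928 um^2, V = 35 V, d = 4 um
Step 2: Compute V^2 = 35^2 = 1225
Step 3: Compute d^2 = 4^2 = 16
Step 4: F = 0.5 * 8.854e-6 * 46928 * 1225 / 16
F = 15.906 uN


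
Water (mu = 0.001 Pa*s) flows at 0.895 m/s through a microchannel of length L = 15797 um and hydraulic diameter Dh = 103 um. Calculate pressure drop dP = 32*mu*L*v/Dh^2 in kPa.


Step 1: Convert to SI: L = 15797e-6 m, Dh = 103e-6 m
Step 2: dP = 32 * 0.001 * 15797e-6 * 0.895 / (103e-6)^2
Step 3: dP = 42645.50 Pa
Step 4: Convert to kPa: dP = 42.65 kPa


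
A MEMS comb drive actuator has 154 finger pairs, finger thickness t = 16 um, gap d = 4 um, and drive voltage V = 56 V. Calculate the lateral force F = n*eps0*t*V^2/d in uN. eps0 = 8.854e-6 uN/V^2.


Step 1: Parameters: n=154, eps0=8.854e-6 uN/V^2, t=16 um, V=56 V, d=4 um
Step 2: V^2 = 3136
Step 3: F = 154 * 8.854e-6 * 16 * 3136 / 4
F = 17.104 uN


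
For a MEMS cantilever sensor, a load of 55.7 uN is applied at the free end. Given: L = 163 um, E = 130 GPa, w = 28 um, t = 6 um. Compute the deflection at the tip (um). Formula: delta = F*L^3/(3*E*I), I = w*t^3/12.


Step 1: Calculate the second moment of area.
I = w * t^3 / 12 = 28 * 6^3 / 12 = 504.0 um^4
Step 2: Convert E to consistent units (1 GPa = 1000 uN/um^2).
E = 130 GPa = 130000 uN/um^2
Step 3: Calculate tip deflection.
delta = F * L^3 / (3 * E * I)
delta = 55.7 * 163^3 / (3 * 130000 * 504.0)
delta = 1.2272 um


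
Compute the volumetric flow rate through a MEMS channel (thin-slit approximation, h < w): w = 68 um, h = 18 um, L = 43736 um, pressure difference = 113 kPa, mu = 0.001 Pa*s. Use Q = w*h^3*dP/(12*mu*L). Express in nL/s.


Step 1: Convert all dimensions to SI (meters).
w = 68e-6 m, h = 18e-6 m, L = 43736e-6 m, dP = 113e3 Pa
Step 2: Q = w * h^3 * dP / (12 * mu * L)
Q = 68e-6 * (18e-6)^3 * 113e3 / (12 * 0.001 * 43736e-6) = 8.538559e-11 m^3/s
Step 3: Convert Q from m^3/s to nL/s (1 m^3 = 1e12 nL, so multiply by 1e12).
Q = 85.386 nL/s


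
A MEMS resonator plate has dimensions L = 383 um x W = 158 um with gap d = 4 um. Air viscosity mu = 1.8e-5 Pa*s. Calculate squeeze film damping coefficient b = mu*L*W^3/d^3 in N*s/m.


Step 1: Convert to SI.
L = 383e-6 m, W = 158e-6 m, d = 4e-6 m
Step 2: W^3 = (158e-6)^3 = 3.94e-12 m^3
Step 3: d^3 = (4e-6)^3 = 6.40e-17 m^3
Step 4: b = 1.8e-5 * 383e-6 * 3.94e-12 / 6.40e-17
b = 4.25e-04 N*s/m


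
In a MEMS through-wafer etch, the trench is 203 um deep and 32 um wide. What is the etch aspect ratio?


Step 1: AR = depth / width
Step 2: AR = 203 / 32
AR = 6.3


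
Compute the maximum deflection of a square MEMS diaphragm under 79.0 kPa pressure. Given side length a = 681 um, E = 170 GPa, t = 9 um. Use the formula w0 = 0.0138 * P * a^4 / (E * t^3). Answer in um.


Step 1: Convert pressure to compatible units (E is in GPa, so P in GPa).
P = 79.0 kPa = 79.0e-6 GPa
Step 2: Compute numerator: 0.0138 * P * a^4.
a^4 = 681^4 = 215074265121
numerator = 0.0138 * 79.0e-6 * 215074265121 = 2.34474e+05
Step 3: Compute denominator: E * t^3 = 170 * 9^3 = 123930
Step 4: w0 = numerator / denominator = 2.34474e+05 / 123930 = 1.892 um


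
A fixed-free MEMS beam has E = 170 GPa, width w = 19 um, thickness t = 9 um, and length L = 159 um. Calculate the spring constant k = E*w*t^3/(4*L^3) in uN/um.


Step 1: Convert E to consistent units (1 GPa = 1000 uN/um^2).
E = 170 GPa = 170000 uN/um^2
Step 2: Compute t^3 = 9^3 = 729
Step 3: Compute L^3 = 159^3 = 4019679
Step 4: k = 170000 * 19 * 729 / (4 * 4019679)
k = 146.4464 uN/um


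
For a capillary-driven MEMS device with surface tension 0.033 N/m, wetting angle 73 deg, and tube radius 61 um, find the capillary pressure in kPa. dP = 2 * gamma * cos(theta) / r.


Step 1: cos(73 deg) = 0.2924
Step 2: Convert r to m: r = 61e-6 m
Step 3: dP = 2 * 0.033 * 0.2924 / 61e-6 = 316.4 Pa
Step 4: Convert Pa to kPa (divide by 1000).
dP = 0.32 kPa


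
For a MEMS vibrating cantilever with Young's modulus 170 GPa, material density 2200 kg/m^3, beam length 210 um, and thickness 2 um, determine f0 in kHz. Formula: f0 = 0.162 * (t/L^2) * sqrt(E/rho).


Step 1: Convert units to SI.
t_SI = 2e-6 m, L_SI = 210e-6 m
Step 2: Calculate sqrt(E/rho).
sqrt(170e9 / 2200) = 8790.49 m/s
Step 3: Compute f0.
f0 = 0.162 * 2e-6 / (210e-6)^2 * 8790.49 = 64583.2 Hz = 64.58 kHz


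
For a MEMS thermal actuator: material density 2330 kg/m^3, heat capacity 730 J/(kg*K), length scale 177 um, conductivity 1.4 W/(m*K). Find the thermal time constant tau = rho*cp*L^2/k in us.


Step 1: Convert L to m: L = 177e-6 m
Step 2: L^2 = (177e-6)^2 = 3.1329e-08 m^2
Step 3: tau = 2330 * 730 * 3.1329e-08 / 1.4 = 3.806249721e-02 s
Step 4: Convert to microseconds (multiply by 1e6).
tau = 38062.497 us


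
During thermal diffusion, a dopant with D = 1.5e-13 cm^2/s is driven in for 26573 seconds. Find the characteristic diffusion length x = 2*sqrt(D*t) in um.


Step 1: Compute D*t = 1.5e-13 * 26573 = 3.98595e-09 cm^2
Step 2: sqrt(D*t) = 6.31344e-05 cm
Step 3: x = 2 * 6.31344e-05 cm = 1.262688e-04 cm
Step 4: Convert to um (1 cm = 1e4 um): x = 1.263 um


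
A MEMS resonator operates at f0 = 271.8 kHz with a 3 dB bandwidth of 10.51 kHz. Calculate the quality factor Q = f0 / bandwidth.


Step 1: Q = f0 / bandwidth
Step 2: Q = 271.8 / 10.51
Q = 25.9


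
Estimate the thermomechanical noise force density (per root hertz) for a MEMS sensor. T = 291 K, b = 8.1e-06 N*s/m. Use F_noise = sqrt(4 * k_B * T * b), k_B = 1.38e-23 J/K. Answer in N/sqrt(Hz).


Step 1: Compute 4 * k_B * T * b
= 4 * 1.38e-23 * 291 * 8.1e-06
= 1.3011e-25 N^2/Hz
Step 2: F_noise = sqrt(1.3011e-25)
F_noise = 3.61e-13 N/sqrt(Hz)


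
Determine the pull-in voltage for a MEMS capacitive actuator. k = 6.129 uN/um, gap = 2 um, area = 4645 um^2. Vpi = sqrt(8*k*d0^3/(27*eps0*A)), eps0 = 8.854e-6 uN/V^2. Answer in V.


Step 1: Compute numerator: 8 * k * d0^3 = 8 * 6.129 * 2^3 = 392.256
Step 2: Compute denominator: 27 * eps0 * A = 27 * 8.854e-6 * 4645 = 1.110424
Step 3: Vpi = sqrt(392.256 / 1.110424)
Vpi = 18.79 V


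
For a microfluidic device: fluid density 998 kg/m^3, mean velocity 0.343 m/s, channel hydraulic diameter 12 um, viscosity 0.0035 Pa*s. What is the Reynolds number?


Step 1: Convert Dh to meters: Dh = 12e-6 m
Step 2: Re = rho * v * Dh / mu
Re = 998 * 0.343 * 12e-6 / 0.0035
Re = 1.174


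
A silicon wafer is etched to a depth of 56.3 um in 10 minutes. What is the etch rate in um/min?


Step 1: Etch rate = depth / time
Step 2: rate = 56.3 / 10
rate = 5.63 um/min


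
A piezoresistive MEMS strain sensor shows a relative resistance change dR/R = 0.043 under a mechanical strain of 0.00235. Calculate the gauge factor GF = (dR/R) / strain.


Step 1: Identify values.
dR/R = 0.043, strain = 0.00235
Step 2: GF = (dR/R) / strain = 0.043 / 0.00235
GF = 18.3


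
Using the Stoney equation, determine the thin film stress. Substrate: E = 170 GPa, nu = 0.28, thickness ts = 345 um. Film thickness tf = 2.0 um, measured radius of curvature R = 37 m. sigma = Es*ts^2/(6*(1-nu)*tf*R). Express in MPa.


Step 1: Compute numerator: Es * ts^2 = 170 * 345^2 = 20234250 (GPa*um^2)
Step 2: Compute denominator (R in um): 6*(1-nu)*tf*R = 6*0.72*2.0*37e6 = 319680000.0 (um^2)
Step 3: sigma (GPa) = 20234250 / 319680000.0 = 6.3295e-02 GPa
Step 4: Convert to MPa (x1000): sigma = 63.3 MPa


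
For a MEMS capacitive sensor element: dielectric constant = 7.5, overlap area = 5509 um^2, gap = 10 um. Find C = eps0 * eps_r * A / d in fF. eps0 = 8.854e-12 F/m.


Step 1: Convert area to m^2: A = 5509e-12 m^2
Step 2: Convert gap to m: d = 10e-6 m
Step 3: C = eps0 * eps_r * A / d
C = 8.854e-12 * 7.5 * 5509e-12 / 10e-6
Step 4: Convert to fF (multiply by 1e15).
C = 36.58 fF


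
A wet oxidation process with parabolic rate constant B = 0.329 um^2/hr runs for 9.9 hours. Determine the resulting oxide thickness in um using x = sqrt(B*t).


Step 1: Compute B*t = 0.329 * 9.9 = 3.2571
Step 2: x = sqrt(3.2571)
x = 1.805 um


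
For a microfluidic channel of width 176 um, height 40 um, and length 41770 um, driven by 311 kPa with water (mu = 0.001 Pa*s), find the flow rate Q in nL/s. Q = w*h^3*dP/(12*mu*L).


Step 1: Convert all dimensions to SI (meters).
w = 176e-6 m, h = 40e-6 m, L = 41770e-6 m, dP = 311e3 Pa
Step 2: Q = w * h^3 * dP / (12 * mu * L)
Q = 176e-6 * (40e-6)^3 * 311e3 / (12 * 0.001 * 41770e-6) = 6.98887559e-09 m^3/s
Step 3: Convert Q from m^3/s to nL/s (1 m^3 = 1e12 nL, so multiply by 1e12).
Q = 6988.876 nL/s


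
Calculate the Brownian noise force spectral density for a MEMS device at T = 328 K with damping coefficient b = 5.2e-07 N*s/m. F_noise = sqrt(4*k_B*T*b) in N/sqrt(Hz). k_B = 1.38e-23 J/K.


Step 1: Compute 4 * k_B * T * b
= 4 * 1.38e-23 * 328 * 5.2e-07
= 9.4149e-27 N^2/Hz
Step 2: F_noise = sqrt(9.4149e-27)
F_noise = 9.70e-14 N/sqrt(Hz)


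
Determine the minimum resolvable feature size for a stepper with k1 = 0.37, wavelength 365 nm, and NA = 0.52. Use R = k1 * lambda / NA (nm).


Step 1: Identify values: k1 = 0.37, lambda = 365 nm, NA = 0.52
Step 2: R = k1 * lambda / NA
R = 0.37 * 365 / 0.52
R = 259.7 nm


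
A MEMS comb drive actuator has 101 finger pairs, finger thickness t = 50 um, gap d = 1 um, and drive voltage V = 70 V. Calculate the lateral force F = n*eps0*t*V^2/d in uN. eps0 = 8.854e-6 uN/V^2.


Step 1: Parameters: n=101, eps0=8.854e-6 uN/V^2, t=50 um, V=70 V, d=1 um
Step 2: V^2 = 4900
Step 3: F = 101 * 8.854e-6 * 50 * 4900 / 1
F = 219.092 uN


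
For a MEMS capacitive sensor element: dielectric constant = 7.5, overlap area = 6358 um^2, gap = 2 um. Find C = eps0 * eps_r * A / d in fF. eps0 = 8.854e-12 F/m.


Step 1: Convert area to m^2: A = 6358e-12 m^2
Step 2: Convert gap to m: d = 2e-6 m
Step 3: C = eps0 * eps_r * A / d
C = 8.854e-12 * 7.5 * 6358e-12 / 2e-6
Step 4: Convert to fF (multiply by 1e15).
C = 211.1 fF


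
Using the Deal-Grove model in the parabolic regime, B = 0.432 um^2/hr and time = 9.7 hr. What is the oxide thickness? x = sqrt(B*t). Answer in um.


Step 1: Compute B*t = 0.432 * 9.7 = 4.1904
Step 2: x = sqrt(4.1904)
x = 2.047 um


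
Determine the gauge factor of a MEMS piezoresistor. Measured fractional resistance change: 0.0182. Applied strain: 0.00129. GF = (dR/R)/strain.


Step 1: Identify values.
dR/R = 0.0182, strain = 0.00129
Step 2: GF = (dR/R) / strain = 0.0182 / 0.00129
GF = 14.1


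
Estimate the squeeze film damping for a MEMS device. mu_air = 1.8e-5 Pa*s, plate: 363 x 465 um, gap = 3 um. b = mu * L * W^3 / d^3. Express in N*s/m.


Step 1: Convert to SI.
L = 363e-6 m, W = 465e-6 m, d = 3e-6 m
Step 2: W^3 = (465e-6)^3 = 1.01e-10 m^3
Step 3: d^3 = (3e-6)^3 = 2.70e-17 m^3
Step 4: b = 1.8e-5 * 363e-6 * 1.01e-10 / 2.70e-17
b = 2.43e-02 N*s/m
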